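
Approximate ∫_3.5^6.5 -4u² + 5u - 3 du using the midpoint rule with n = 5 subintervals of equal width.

Δu = (6.5 − 3.5)/5 = 0.6.
Midpoints: 3.8, 4.4, 5, 5.6, 6.2.
f(3.8) = -41.76, f(4.4) = -58.44, f(5) = -78, f(5.6) = -100.44, f(6.2) = -125.76.
Sum = Δu · [f(3.8) + f(4.4) + f(5) + f(5.6) + f(6.2)].
Sum = -242.64.

-242.64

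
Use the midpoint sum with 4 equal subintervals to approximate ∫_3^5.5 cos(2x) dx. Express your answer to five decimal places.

-0.38486

Δx = (5.5 − 3)/4 = 0.625.
Midpoints: 3.3125, 3.9375, 4.5625, 5.1875.
f(3.3125) ≈ 0.94215, f(3.9375) ≈ -0.02102, f(4.5625) ≈ -0.95540, f(5.1875) ≈ -0.58150.
Sum = Δx · [f(3.3125) + f(3.9375) + f(4.5625) + f(5.1875)].
Sum ≈ -0.38486.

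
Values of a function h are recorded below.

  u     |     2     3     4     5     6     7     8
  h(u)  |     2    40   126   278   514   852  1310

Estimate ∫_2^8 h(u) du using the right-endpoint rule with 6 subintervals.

Δu = 1.
Sum = 1·[40 + 126 + 278 + 514 + 852 + 1310] = 3120.

3120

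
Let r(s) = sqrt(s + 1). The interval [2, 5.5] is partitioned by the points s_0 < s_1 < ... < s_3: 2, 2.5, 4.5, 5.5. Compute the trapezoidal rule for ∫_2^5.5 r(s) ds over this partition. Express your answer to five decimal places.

Subinterval widths: 0.5, 2, 1.
r(2) ≈ 1.73205, r(2.5) ≈ 1.87083, r(4.5) ≈ 2.34521, r(5.5) ≈ 2.54951.
On each subinterval the trapezoid contributes (Δs_i/2)·[r(s_{i-1}) + r(s_i)].
Sum ≈ 7.56412.

7.56412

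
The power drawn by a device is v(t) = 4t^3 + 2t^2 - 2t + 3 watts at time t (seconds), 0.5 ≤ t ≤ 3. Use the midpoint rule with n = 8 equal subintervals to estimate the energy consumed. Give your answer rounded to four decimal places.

97.1362

Δt = (3 − 0.5)/8 = 0.3125.
Midpoints: 0.65625, 0.96875, 1.28125, 1.59375, 1.90625, 2.21875, 2.53125, 2.84375.
v(0.65625) = 30141/8192, v(0.96875) = 53871/8192, v(1.28125) = 99401/8192, v(1.59375) = 172731/8192, v(1.90625) = 279861/8192, v(2.21875) = 426791/8192, v(2.53125) = 619521/8192, v(2.84375) = 864051/8192.
Sum = Δt · [v(0.65625) + v(0.96875) + v(1.28125) + ...].
Sum ≈ 97.1362.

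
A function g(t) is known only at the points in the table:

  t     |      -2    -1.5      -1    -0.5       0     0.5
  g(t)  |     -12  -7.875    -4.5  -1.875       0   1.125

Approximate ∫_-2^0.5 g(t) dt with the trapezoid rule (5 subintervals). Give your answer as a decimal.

-9.84375

Δt = 0.5.
T_5 = (0.5/2)·[(-12) + 2·(-7.875) + 2·(-4.5) + 2·(-1.875) + 2·0 + 1.125] = -9.84375.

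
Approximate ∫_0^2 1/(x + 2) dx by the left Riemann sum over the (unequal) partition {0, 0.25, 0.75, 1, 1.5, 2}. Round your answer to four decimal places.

0.7477

Subinterval widths: 0.25, 0.5, 0.25, 0.5, 0.5.
Left endpoints: 0, 0.25, 0.75, 1, 1.5.
f(0) = 0.5, f(0.25) = 4/9, f(0.75) = 4/11, f(1) = 1/3, f(1.5) = 2/7.
Sum = Σ Δx_i · f(x_i).
Sum ≈ 0.7477.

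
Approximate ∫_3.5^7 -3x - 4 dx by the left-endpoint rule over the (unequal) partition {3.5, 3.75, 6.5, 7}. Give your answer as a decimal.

Subinterval widths: 0.25, 2.75, 0.5.
Left endpoints: 3.5, 3.75, 6.5.
f(3.5) = -14.5, f(3.75) = -15.25, f(6.5) = -23.5.
Sum = Σ Δx_i · f(x_i).
Sum = -57.3125.

-57.3125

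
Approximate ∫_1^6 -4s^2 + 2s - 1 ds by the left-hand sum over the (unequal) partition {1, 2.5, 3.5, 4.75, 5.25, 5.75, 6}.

Subinterval widths: 1.5, 1, 1.25, 0.5, 0.5, 0.25.
Left endpoints: 1, 2.5, 3.5, 4.75, 5.25, 5.75.
f(1) = -3, f(2.5) = -21, f(3.5) = -43, f(4.75) = -81.75, f(5.25) = -100.75, f(5.75) = -121.75.
Sum = Σ Δs_i · f(s_i).
Sum = -200.9375.

-200.9375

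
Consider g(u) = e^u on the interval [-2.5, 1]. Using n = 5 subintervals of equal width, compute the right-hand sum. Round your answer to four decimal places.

Δu = (1 − (-2.5))/5 = 0.7.
Right endpoints: -1.8, -1.1, -0.4, 0.3, 1.
g(-1.8) ≈ 0.1653, g(-1.1) ≈ 0.3329, g(-0.4) ≈ 0.6703, g(0.3) ≈ 1.3499, g(1) ≈ 2.7183.
Sum = Δu · [g(-1.8) + g(-1.1) + g(-0.4) + g(0.3) + g(1)].
Sum ≈ 3.6656.

3.6656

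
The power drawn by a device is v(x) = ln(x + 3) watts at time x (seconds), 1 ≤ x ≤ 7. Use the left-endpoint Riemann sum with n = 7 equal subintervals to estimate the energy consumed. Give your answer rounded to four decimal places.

11.0788

Δx = (7 − 1)/7 = 6/7.
Left endpoints: 1, 13/7, 19/7, 25/7, 31/7, 37/7, 43/7.
v(1) ≈ 1.3863, v(13/7) ≈ 1.5805, v(19/7) ≈ 1.7430, v(25/7) ≈ 1.8827, v(31/7) ≈ 2.0053, v(37/7) ≈ 2.1145, v(43/7) ≈ 2.2130.
Sum = Δx · [v(1) + v(13/7) + v(19/7) + ...].
Sum ≈ 11.0788.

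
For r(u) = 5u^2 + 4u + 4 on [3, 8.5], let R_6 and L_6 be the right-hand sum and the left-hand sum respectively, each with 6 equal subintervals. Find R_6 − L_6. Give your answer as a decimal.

R_6 ≈ 1285.924190.
L_6 ≈ 975.861690.
R_6 − L_6 = 310.0625.

310.0625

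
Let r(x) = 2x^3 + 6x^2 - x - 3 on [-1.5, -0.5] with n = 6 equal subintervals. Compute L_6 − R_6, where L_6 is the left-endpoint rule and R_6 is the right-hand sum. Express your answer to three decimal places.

L_6 ≈ 2.54167.
R_6 ≈ 1.45833.
L_6 − R_6 ≈ 1.083.

1.083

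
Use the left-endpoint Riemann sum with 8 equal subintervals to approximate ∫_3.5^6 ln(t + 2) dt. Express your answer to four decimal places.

4.7004

Δt = (6 − 3.5)/8 = 0.3125.
Left endpoints: 3.5, 3.8125, 4.125, 4.4375, 4.75, 5.0625, 5.375, 5.6875.
f(3.5) ≈ 1.7047, f(3.8125) ≈ 1.7600, f(4.125) ≈ 1.8124, f(4.4375) ≈ 1.8621, f(4.75) ≈ 1.9095, f(5.0625) ≈ 1.9548, f(5.375) ≈ 1.9981, f(5.6875) ≈ 2.0396.
Sum = Δt · [f(3.5) + f(3.8125) + f(4.125) + ...].
Sum ≈ 4.7004.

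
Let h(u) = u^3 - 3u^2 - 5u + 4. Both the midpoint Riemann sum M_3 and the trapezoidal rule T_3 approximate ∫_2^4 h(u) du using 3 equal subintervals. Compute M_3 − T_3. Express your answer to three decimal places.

-1.333

M_3 ≈ -18.44444.
T_3 ≈ -17.11111.
M_3 − T_3 ≈ -1.333.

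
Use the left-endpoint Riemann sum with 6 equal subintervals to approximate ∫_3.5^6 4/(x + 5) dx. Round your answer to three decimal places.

1.054

Δx = (6 − 3.5)/6 = 5/12.
Left endpoints: 3.5, 47/12, 13/3, 4.75, 31/6, 67/12.
f(3.5) = 8/17, f(47/12) = 48/107, f(13/3) = 3/7, f(4.75) = 16/39, f(31/6) = 24/61, f(67/12) = 48/127.
Sum = Δx · [f(3.5) + f(47/12) + f(13/3) + ...].
Sum ≈ 1.054.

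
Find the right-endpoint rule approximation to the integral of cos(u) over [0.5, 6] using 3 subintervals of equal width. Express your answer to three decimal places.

Δu = (6 − 0.5)/3 = 11/6.
Right endpoints: 7/3, 25/6, 6.
f(7/3) ≈ -0.691, f(25/6) ≈ -0.519, f(6) ≈ 0.960.
Sum = Δu · [f(7/3) + f(25/6) + f(6)].
Sum ≈ -0.458.

-0.458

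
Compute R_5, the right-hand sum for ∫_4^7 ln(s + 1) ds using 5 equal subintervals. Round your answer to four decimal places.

Δs = (7 − 4)/5 = 0.6.
Right endpoints: 4.6, 5.2, 5.8, 6.4, 7.
f(4.6) ≈ 1.7228, f(5.2) ≈ 1.8245, f(5.8) ≈ 1.9169, f(6.4) ≈ 2.0015, f(7) ≈ 2.0794.
Sum = Δs · [f(4.6) + f(5.2) + f(5.8) + f(6.4) + f(7)].
Sum ≈ 5.7271.

5.7271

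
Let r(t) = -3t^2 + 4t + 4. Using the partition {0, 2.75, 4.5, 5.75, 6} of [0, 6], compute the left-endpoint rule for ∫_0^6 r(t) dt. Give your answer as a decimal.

Subinterval widths: 2.75, 1.75, 1.25, 0.25.
Left endpoints: 0, 2.75, 4.5, 5.75.
r(0) = 4, r(2.75) = -7.6875, r(4.5) = -38.75, r(5.75) = -72.1875.
Sum = Σ Δt_i · r(t_i).
Sum = -68.9375.

-68.9375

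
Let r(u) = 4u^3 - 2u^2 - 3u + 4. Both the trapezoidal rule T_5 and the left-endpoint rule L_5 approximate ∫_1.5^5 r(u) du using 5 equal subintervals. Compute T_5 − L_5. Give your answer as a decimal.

T_5 = 529.305.
L_5 = 378.63.
T_5 − L_5 = 150.675.

150.675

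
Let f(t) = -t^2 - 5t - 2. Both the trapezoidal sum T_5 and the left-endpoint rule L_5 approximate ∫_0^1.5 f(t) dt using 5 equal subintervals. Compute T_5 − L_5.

T_5 = -9.7725.
L_5 = -8.31.
T_5 − L_5 = -1.4625.

-1.4625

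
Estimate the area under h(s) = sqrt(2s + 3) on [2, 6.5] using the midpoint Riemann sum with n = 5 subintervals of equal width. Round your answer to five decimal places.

15.16422

Δs = (6.5 − 2)/5 = 0.9.
Midpoints: 2.45, 3.35, 4.25, 5.15, 6.05.
h(2.45) ≈ 2.81069, h(3.35) ≈ 3.11448, h(4.25) ≈ 3.39116, h(5.15) ≈ 3.64692, h(6.05) ≈ 3.88587.
Sum = Δs · [h(2.45) + h(3.35) + h(4.25) + h(5.15) + h(6.05)].
Sum ≈ 15.16422.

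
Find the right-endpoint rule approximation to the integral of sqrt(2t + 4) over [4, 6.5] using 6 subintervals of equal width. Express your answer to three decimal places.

Δt = (6.5 − 4)/6 = 5/12.
Right endpoints: 53/12, 29/6, 5.25, 17/3, 73/12, 6.5.
f(53/12) ≈ 3.582, f(29/6) ≈ 3.697, f(5.25) ≈ 3.808, f(17/3) ≈ 3.916, f(73/12) ≈ 4.021, f(6.5) ≈ 4.123.
Sum = Δt · [f(53/12) + f(29/6) + f(5.25) + ...].
Sum ≈ 9.644.

9.644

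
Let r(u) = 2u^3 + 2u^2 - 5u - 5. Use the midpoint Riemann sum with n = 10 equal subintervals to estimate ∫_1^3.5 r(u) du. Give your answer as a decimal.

Δu = (3.5 − 1)/10 = 0.25.
Midpoints: 1.125, 1.375, 1.625, 1.875, 2.125, 2.375, 2.625, 2.875, 3.125, 3.375.
r(1.125) = -5.24609375, r(1.375) = -2.89453125, r(1.625) = 0.73828125, r(1.875) = 5.83984375, r(2.125) = 12.59765625, r(2.375) = 21.19921875, r(2.625) = 31.83203125, r(2.875) = 44.68359375, r(3.125) = 59.94140625, r(3.375) = 77.79296875.
Sum = Δu · [r(1.125) + r(1.375) + r(1.625) + ...].
Sum = 61.62109375.

61.62109375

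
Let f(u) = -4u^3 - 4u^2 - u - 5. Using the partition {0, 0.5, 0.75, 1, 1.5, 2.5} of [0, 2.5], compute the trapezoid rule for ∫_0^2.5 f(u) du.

Subinterval widths: 0.5, 0.25, 0.25, 0.5, 1.
f(0) = -5, f(0.5) = -7, f(0.75) = -9.6875, f(1) = -14, f(1.5) = -29, f(2.5) = -95.
On each subinterval the trapezoid contributes (Δu_i/2)·[f(u_{i-1}) + f(u_i)].
Sum = -80.796875.

-80.796875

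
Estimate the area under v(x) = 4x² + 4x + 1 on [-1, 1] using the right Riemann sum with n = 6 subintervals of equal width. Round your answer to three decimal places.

6.148

Δx = (1 − (-1))/6 = 1/3.
Right endpoints: -2/3, -1/3, 0, 1/3, 2/3, 1.
v(-2/3) = 1/9, v(-1/3) = 1/9, v(0) = 1, v(1/3) = 25/9, v(2/3) = 49/9, v(1) = 9.
Sum = Δx · [v(-2/3) + v(-1/3) + v(0) + ...].
Sum ≈ 6.148.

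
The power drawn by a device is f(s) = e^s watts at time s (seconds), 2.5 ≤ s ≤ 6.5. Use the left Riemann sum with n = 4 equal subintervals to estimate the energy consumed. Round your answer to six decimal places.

380.007009

Δs = (6.5 − 2.5)/4 = 1.
Left endpoints: 2.5, 3.5, 4.5, 5.5.
f(2.5) ≈ 12.182494, f(3.5) ≈ 33.115452, f(4.5) ≈ 90.017131, f(5.5) ≈ 244.691932.
Sum = Δs · [f(2.5) + f(3.5) + f(4.5) + f(5.5)].
Sum ≈ 380.007009.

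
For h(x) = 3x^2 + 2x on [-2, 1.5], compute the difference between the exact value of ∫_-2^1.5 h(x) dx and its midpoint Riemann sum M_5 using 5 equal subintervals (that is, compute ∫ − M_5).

Exact integral: ∫_-2^1.5 h(x) dx = 9.625.
M_5 = 9.19625.
Error = 9.625 − 9.19625 = 0.42875.

0.42875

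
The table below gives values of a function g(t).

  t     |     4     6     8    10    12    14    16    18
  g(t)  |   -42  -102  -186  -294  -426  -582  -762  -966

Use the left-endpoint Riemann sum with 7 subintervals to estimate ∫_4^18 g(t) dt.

-4788

Δt = 2.
Sum = 2·[(-42) + (-102) + (-186) + (-294) + (-426) + (-582) + (-762)] = -4788.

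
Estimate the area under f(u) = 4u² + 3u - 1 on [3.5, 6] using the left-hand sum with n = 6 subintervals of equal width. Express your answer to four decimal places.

242.8935

Δu = (6 − 3.5)/6 = 5/12.
Left endpoints: 3.5, 47/12, 13/3, 4.75, 31/6, 67/12.
f(3.5) = 58.5, f(47/12) = 649/9, f(13/3) = 784/9, f(4.75) = 103.5, f(31/6) = 2183/18, f(67/12) = 1264/9.
Sum = Δu · [f(3.5) + f(47/12) + f(13/3) + ...].
Sum ≈ 242.8935.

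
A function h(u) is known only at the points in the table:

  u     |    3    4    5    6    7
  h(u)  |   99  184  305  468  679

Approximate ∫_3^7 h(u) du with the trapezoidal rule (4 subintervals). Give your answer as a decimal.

1346

Δu = 1.
T_4 = (1/2)·[99 + 2·184 + 2·305 + 2·468 + 679] = 1346.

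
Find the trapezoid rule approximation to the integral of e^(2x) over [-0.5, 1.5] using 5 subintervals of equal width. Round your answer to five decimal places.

10.37911

Δx = (1.5 − (-0.5))/5 = 0.4.
f(-0.5) ≈ 0.36788, f(-0.1) ≈ 0.81873, f(0.3) ≈ 1.82212, f(0.7) ≈ 4.05520, f(1.1) ≈ 9.02501, f(1.5) ≈ 20.08554.
T_5 = (Δx/2)·[f(x_0) + 2f(x_1) + ... + 2f(x_{4}) + f(x_5)].
Sum ≈ 10.37911.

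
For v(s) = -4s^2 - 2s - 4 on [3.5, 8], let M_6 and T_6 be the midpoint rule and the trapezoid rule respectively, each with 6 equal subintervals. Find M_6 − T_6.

M_6 = -694.40625.
T_6 = -696.9375.
M_6 − T_6 = 2.53125.

2.53125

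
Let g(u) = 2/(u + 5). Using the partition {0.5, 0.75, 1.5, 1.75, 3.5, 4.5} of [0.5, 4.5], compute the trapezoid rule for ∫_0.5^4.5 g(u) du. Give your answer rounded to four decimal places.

Subinterval widths: 0.25, 0.75, 0.25, 1.75, 1.
g(0.5) = 4/11, g(0.75) = 8/23, g(1.5) = 4/13, g(1.75) = 8/27, g(3.5) = 4/17, g(4.5) = 4/19.
On each subinterval the trapezoid contributes (Δu_i/2)·[g(u_{i-1}) + g(u_i)].
Sum ≈ 1.0983.

1.0983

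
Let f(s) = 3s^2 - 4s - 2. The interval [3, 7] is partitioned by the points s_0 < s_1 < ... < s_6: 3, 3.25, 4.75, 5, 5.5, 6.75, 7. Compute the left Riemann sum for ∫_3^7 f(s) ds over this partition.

176.8125

Subinterval widths: 0.25, 1.5, 0.25, 0.5, 1.25, 0.25.
Left endpoints: 3, 3.25, 4.75, 5, 5.5, 6.75.
f(3) = 13, f(3.25) = 16.6875, f(4.75) = 46.6875, f(5) = 53, f(5.5) = 66.75, f(6.75) = 107.6875.
Sum = Σ Δs_i · f(s_i).
Sum = 176.8125.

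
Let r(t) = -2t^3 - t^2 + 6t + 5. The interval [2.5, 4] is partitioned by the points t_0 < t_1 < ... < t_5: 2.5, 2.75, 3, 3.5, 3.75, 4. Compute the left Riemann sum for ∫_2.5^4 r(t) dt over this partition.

-72.296875

Subinterval widths: 0.25, 0.25, 0.5, 0.25, 0.25.
Left endpoints: 2.5, 2.75, 3, 3.5, 3.75.
r(2.5) = -17.5, r(2.75) = -27.65625, r(3) = -40, r(3.5) = -72, r(3.75) = -92.03125.
Sum = Σ Δt_i · r(t_i).
Sum = -72.296875.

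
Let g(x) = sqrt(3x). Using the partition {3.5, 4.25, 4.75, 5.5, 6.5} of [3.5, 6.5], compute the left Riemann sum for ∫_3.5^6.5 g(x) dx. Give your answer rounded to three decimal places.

11.109

Subinterval widths: 0.75, 0.5, 0.75, 1.
Left endpoints: 3.5, 4.25, 4.75, 5.5.
g(3.5) ≈ 3.240, g(4.25) ≈ 3.571, g(4.75) ≈ 3.775, g(5.5) ≈ 4.062.
Sum = Σ Δx_i · g(x_i).
Sum ≈ 11.109.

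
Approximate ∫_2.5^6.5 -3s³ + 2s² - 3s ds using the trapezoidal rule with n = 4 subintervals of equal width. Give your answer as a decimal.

Δs = (6.5 − 2.5)/4 = 1.
f(2.5) = -41.875, f(3.5) = -114.625, f(4.5) = -246.375, f(5.5) = -455.125, f(6.5) = -758.875.
T_4 = (Δs/2)·[f(s_0) + 2f(s_1) + 2f(s_2) + 2f(s_3) + f(s_4)].
Sum = -1216.5.

-1216.5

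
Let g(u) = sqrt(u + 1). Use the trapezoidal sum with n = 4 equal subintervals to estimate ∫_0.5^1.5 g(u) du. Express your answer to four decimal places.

Δu = (1.5 − 0.5)/4 = 0.25.
g(0.5) ≈ 1.2247, g(0.75) ≈ 1.3229, g(1) ≈ 1.4142, g(1.25) ≈ 1.5000, g(1.5) ≈ 1.5811.
T_4 = (Δu/2)·[g(u_0) + 2g(u_1) + 2g(u_2) + 2g(u_3) + g(u_4)].
Sum ≈ 1.4100.

1.4100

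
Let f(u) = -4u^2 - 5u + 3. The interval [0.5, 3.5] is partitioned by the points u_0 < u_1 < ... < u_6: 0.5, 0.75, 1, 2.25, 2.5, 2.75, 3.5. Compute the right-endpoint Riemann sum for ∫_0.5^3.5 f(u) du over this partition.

Subinterval widths: 0.25, 0.25, 1.25, 0.25, 0.25, 0.75.
Right endpoints: 0.75, 1, 2.25, 2.5, 2.75, 3.5.
f(0.75) = -3, f(1) = -6, f(2.25) = -28.5, f(2.5) = -34.5, f(2.75) = -41, f(3.5) = -63.5.
Sum = Σ Δu_i · f(u_i).
Sum = -104.375.

-104.375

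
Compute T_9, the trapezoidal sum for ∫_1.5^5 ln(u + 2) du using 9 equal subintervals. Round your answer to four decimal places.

Δu = (5 − 1.5)/9 = 7/18.
f(1.5) ≈ 1.2528, f(17/9) ≈ 1.3581, f(41/18) ≈ 1.4534, f(8/3) ≈ 1.5404, f(55/18) ≈ 1.6205, f(31/9) ≈ 1.6946, f(23/6) ≈ 1.7636, f(38/9) ≈ 1.8281, f(83/18) ≈ 1.8888, f(5) ≈ 1.9459.
T_9 = (Δu/2)·[f(u_0) + 2f(u_1) + ... + 2f(u_{8}) + f(u_9)].
Sum ≈ 5.7349.

5.7349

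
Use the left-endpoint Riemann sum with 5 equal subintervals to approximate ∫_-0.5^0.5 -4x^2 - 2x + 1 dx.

0.84

Δx = (0.5 − (-0.5))/5 = 0.2.
Left endpoints: -0.5, -0.3, -0.1, 0.1, 0.3.
f(-0.5) = 1, f(-0.3) = 1.24, f(-0.1) = 1.16, f(0.1) = 0.76, f(0.3) = 0.04.
Sum = Δx · [f(-0.5) + f(-0.3) + f(-0.1) + f(0.1) + f(0.3)].
Sum = 0.84.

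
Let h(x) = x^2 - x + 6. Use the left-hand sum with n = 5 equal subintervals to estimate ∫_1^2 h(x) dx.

6.64

Δx = (2 − 1)/5 = 0.2.
Left endpoints: 1, 1.2, 1.4, 1.6, 1.8.
h(1) = 6, h(1.2) = 6.24, h(1.4) = 6.56, h(1.6) = 6.96, h(1.8) = 7.44.
Sum = Δx · [h(1) + h(1.2) + h(1.4) + h(1.6) + h(1.8)].
Sum = 6.64.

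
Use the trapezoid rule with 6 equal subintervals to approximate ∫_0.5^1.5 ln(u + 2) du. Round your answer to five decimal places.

Δu = (1.5 − 0.5)/6 = 1/6.
f(0.5) ≈ 0.91629, f(2/3) ≈ 0.98083, f(5/6) ≈ 1.04145, f(1) ≈ 1.09861, f(7/6) ≈ 1.15268, f(4/3) ≈ 1.20397, f(1.5) ≈ 1.25276.
T_6 = (Δu/2)·[f(u_0) + 2f(u_1) + ... + 2f(u_{5}) + f(u_6)].
Sum ≈ 1.09368.

1.09368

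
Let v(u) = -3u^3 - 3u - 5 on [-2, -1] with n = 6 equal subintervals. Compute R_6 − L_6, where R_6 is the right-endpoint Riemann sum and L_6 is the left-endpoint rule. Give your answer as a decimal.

R_6 = 8.8125.
L_6 = 12.8125.
R_6 − L_6 = -4.

-4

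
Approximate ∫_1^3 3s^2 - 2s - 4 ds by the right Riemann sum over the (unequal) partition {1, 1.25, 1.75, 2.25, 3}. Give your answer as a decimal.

16.484375

Subinterval widths: 0.25, 0.5, 0.5, 0.75.
Right endpoints: 1.25, 1.75, 2.25, 3.
f(1.25) = -1.8125, f(1.75) = 1.6875, f(2.25) = 6.6875, f(3) = 17.
Sum = Σ Δs_i · f(s_i).
Sum = 16.484375.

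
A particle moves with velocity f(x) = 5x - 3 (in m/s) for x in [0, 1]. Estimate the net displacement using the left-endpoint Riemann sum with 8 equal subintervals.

Δx = (1 − 0)/8 = 0.125.
Left endpoints: 0, 0.125, 0.25, 0.375, 0.5, 0.625, 0.75, 0.875.
f(0) = -3, f(0.125) = -2.375, f(0.25) = -1.75, f(0.375) = -1.125, f(0.5) = -0.5, f(0.625) = 0.125, f(0.75) = 0.75, f(0.875) = 1.375.
Sum = Δx · [f(0) + f(0.125) + f(0.25) + ...].
Sum = -0.8125.

-0.8125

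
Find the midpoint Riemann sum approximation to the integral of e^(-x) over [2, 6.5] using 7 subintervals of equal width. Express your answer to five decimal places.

0.13155

Δx = (6.5 − 2)/7 = 9/14.
Midpoints: 65/28, 83/28, 101/28, 4.25, 137/28, 155/28, 173/28.
f(65/28) ≈ 0.09813, f(83/28) ≈ 0.05160, f(101/28) ≈ 0.02713, f(4.25) ≈ 0.01426, f(137/28) ≈ 0.00750, f(155/28) ≈ 0.00394, f(173/28) ≈ 0.00207.
Sum = Δx · [f(65/28) + f(83/28) + f(101/28) + ...].
Sum ≈ 0.13155.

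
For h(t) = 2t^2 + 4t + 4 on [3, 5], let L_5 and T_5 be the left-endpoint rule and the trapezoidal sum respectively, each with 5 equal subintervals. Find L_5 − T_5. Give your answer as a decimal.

-8

L_5 = 97.44.
T_5 = 105.44.
L_5 − T_5 = -8.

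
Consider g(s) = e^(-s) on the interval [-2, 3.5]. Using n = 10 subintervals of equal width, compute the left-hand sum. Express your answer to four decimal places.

9.5671

Δs = (3.5 − (-2))/10 = 0.55.
Left endpoints: -2, -1.45, -0.9, -0.35, 0.2, 0.75, 1.3, 1.85, 2.4, 2.95.
g(-2) ≈ 7.3891, g(-1.45) ≈ 4.2631, g(-0.9) ≈ 2.4596, g(-0.35) ≈ 1.4191, g(0.2) ≈ 0.8187, g(0.75) ≈ 0.4724, g(1.3) ≈ 0.2725, g(1.85) ≈ 0.1572, g(2.4) ≈ 0.0907, g(2.95) ≈ 0.0523.
Sum = Δs · [g(-2) + g(-1.45) + g(-0.9) + ...].
Sum ≈ 9.5671.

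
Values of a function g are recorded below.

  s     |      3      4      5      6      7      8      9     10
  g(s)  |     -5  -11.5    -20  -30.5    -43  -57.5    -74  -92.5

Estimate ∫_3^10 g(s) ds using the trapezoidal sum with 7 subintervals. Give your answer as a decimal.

-285.25

Δs = 1.
T_7 = (1/2)·[(-5) + 2·(-11.5) + 2·(-20) + 2·(-30.5) + 2·(-43) + 2·(-57.5) + 2·(-74) + (-92.5)] = -285.25.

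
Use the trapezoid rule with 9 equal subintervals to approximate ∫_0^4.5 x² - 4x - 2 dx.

-18.9375

Δx = (4.5 − 0)/9 = 0.5.
f(0) = -2, f(0.5) = -3.75, f(1) = -5, f(1.5) = -5.75, f(2) = -6, f(2.5) = -5.75, f(3) = -5, f(3.5) = -3.75, f(4) = -2, f(4.5) = 0.25.
T_9 = (Δx/2)·[f(x_0) + 2f(x_1) + ... + 2f(x_{8}) + f(x_9)].
Sum = -18.9375.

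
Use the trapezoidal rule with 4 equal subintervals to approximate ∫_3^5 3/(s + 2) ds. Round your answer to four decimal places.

1.0106

Δs = (5 − 3)/4 = 0.5.
f(3) = 0.6, f(3.5) = 6/11, f(4) = 0.5, f(4.5) = 6/13, f(5) = 3/7.
T_4 = (Δs/2)·[f(s_0) + 2f(s_1) + 2f(s_2) + 2f(s_3) + f(s_4)].
Sum ≈ 1.0106.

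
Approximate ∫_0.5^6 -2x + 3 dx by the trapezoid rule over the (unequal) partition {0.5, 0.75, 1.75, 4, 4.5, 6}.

-19.25

Subinterval widths: 0.25, 1, 2.25, 0.5, 1.5.
f(0.5) = 2, f(0.75) = 1.5, f(1.75) = -0.5, f(4) = -5, f(4.5) = -6, f(6) = -9.
On each subinterval the trapezoid contributes (Δx_i/2)·[f(x_{i-1}) + f(x_i)].
Sum = -19.25.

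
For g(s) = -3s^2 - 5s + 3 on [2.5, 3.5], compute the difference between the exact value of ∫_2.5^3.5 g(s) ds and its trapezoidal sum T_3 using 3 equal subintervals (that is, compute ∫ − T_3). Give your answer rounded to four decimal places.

0.0556

Exact integral: ∫_2.5^3.5 g(s) ds = -39.25.
T_3 ≈ -39.305556.
Error ≈ -39.25 − (-39.305556) ≈ 0.0556.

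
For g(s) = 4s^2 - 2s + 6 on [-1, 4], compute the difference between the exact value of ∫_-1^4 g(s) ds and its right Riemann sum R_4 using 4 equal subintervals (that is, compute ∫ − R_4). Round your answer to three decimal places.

-36.458

Exact integral: ∫_-1^4 g(s) ds ≈ 101.66667.
R_4 = 138.125.
Error ≈ 101.66667 − 138.125 ≈ -36.458.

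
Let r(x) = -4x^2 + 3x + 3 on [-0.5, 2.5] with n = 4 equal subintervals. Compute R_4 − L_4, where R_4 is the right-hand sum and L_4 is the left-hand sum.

-11.25

R_4 = -9.75.
L_4 = 1.5.
R_4 − L_4 = -11.25.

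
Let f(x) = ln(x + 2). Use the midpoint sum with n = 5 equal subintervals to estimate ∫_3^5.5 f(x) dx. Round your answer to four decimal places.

4.5653

Δx = (5.5 − 3)/5 = 0.5.
Midpoints: 3.25, 3.75, 4.25, 4.75, 5.25.
f(3.25) ≈ 1.6582, f(3.75) ≈ 1.7492, f(4.25) ≈ 1.8326, f(4.75) ≈ 1.9095, f(5.25) ≈ 1.9810.
Sum = Δx · [f(3.25) + f(3.75) + f(4.25) + f(4.75) + f(5.25)].
Sum ≈ 4.5653.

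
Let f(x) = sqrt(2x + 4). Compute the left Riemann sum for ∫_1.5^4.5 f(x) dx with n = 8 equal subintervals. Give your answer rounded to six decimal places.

Δx = (4.5 − 1.5)/8 = 0.375.
Left endpoints: 1.5, 1.875, 2.25, 2.625, 3, 3.375, 3.75, 4.125.
f(1.5) ≈ 2.645751, f(1.875) ≈ 2.783882, f(2.25) ≈ 2.915476, f(2.625) ≈ 3.041381, f(3) ≈ 3.162278, f(3.375) ≈ 3.278719, f(3.75) ≈ 3.391165, f(4.125) ≈ 3.500000.
Sum = Δx · [f(1.5) + f(1.875) + f(2.25) + ...].
Sum ≈ 9.269495.

9.269495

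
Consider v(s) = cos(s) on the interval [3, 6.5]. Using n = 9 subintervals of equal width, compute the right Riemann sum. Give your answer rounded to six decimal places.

0.455456

Δs = (6.5 − 3)/9 = 7/18.
Right endpoints: 61/18, 34/9, 25/6, 41/9, 89/18, 16/3, 103/18, 55/9, 6.5.
v(61/18) ≈ -0.969578, v(34/9) ≈ -0.804368, v(25/6) ≈ -0.519036, v(41/9) ≈ -0.156191, v(89/18) ≈ 0.229978, v(16/3) ≈ 0.581803, v(103/18) ≈ 0.846743, v(55/9) ≈ 0.985232, v(6.5) ≈ 0.976588.
Sum = Δs · [v(61/18) + v(34/9) + v(25/6) + ...].
Sum ≈ 0.455456.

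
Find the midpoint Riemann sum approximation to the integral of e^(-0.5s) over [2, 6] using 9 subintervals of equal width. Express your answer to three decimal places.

0.635

Δs = (6 − 2)/9 = 4/9.
Midpoints: 20/9, 8/3, 28/9, 32/9, 4, 40/9, 44/9, 16/3, 52/9.
f(20/9) ≈ 0.329, f(8/3) ≈ 0.264, f(28/9) ≈ 0.211, f(32/9) ≈ 0.169, f(4) ≈ 0.135, f(40/9) ≈ 0.108, f(44/9) ≈ 0.087, f(16/3) ≈ 0.069, f(52/9) ≈ 0.056.
Sum = Δs · [f(20/9) + f(8/3) + f(28/9) + ...].
Sum ≈ 0.635.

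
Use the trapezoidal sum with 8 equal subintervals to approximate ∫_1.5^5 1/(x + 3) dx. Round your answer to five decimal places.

0.57590

Δx = (5 − 1.5)/8 = 0.4375.
f(1.5) = 2/9, f(1.9375) = 16/79, f(2.375) = 8/43, f(2.8125) = 16/93, f(3.25) = 0.16, f(3.6875) = 16/107, f(4.125) = 8/57, f(4.5625) = 16/121, f(5) = 0.125.
T_8 = (Δx/2)·[f(x_0) + 2f(x_1) + ... + 2f(x_{7}) + f(x_8)].
Sum ≈ 0.57590.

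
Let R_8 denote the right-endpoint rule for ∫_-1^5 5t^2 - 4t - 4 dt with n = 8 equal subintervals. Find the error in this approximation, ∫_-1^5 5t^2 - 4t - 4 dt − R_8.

-38.8125

Exact integral: ∫_-1^5 f(t) dt = 138.
R_8 = 176.8125.
Error = 138 − 176.8125 = -38.8125.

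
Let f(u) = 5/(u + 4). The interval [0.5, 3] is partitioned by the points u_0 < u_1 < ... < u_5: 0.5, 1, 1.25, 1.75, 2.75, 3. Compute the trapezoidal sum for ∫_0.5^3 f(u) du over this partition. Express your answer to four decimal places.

Subinterval widths: 0.5, 0.25, 0.5, 1, 0.25.
f(0.5) = 10/9, f(1) = 1, f(1.25) = 20/21, f(1.75) = 20/23, f(2.75) = 20/27, f(3) = 5/7.
On each subinterval the trapezoid contributes (Δu_i/2)·[f(u_{i-1}) + f(u_i)].
Sum ≈ 2.2143.

2.2143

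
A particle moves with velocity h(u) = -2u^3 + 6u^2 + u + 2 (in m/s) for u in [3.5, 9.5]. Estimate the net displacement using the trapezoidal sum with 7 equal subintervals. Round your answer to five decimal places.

-2341.74490

Δu = (9.5 − 3.5)/7 = 6/7.
h(3.5) = -6.75, h(61/14) = -61977/1372, h(73/14) = -155301/1372, h(85/14) = -299601/1372, h(97/14) = -505245/1372, h(109/14) = -782601/1372, h(121/14) = -1142037/1372, h(9.5) = -1161.75.
T_7 = (Δu/2)·[h(u_0) + 2h(u_1) + ... + 2h(u_{6}) + h(u_7)].
Sum ≈ -2341.74490.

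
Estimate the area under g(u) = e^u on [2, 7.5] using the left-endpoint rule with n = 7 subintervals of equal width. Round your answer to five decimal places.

Δu = (7.5 − 2)/7 = 11/14.
Left endpoints: 2, 39/14, 25/7, 61/14, 36/7, 83/14, 47/7.
g(2) ≈ 7.38906, g(39/14) ≈ 16.21139, g(25/7) ≈ 35.56737, g(61/14) ≈ 78.03386, g(36/7) ≈ 171.20423, g(83/14) ≈ 375.61753, g(47/7) ≈ 824.09492.
Sum = Δu · [g(2) + g(39/14) + g(25/7) + ...].
Sum ≈ 1184.95014.

1184.95014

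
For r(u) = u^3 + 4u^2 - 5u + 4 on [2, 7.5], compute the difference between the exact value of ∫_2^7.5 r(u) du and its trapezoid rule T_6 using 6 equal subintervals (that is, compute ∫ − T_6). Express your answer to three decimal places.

Exact integral: ∫_2^7.5 r(u) du ≈ 1230.22396.
T_6 ≈ 1244.28111.
Error ≈ 1230.22396 − 1244.28111 ≈ -14.057.

-14.057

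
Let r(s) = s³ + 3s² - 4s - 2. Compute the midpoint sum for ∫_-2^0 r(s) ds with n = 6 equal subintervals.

Δs = (0 − (-2))/6 = 1/3.
Midpoints: -11/6, -1.5, -7/6, -5/6, -0.5, -1/6.
r(-11/6) = 1999/216, r(-1.5) = 7.375, r(-7/6) = 1115/216, r(-5/6) = 613/216, r(-0.5) = 0.625, r(-1/6) = -271/216.
Sum = Δs · [r(-11/6) + r(-1.5) + r(-7/6) + ...].
Sum = 8.

8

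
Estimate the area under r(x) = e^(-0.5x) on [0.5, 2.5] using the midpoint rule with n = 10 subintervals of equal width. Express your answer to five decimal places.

Δx = (2.5 − 0.5)/10 = 0.2.
Midpoints: 0.6, 0.8, 1, 1.2, 1.4, 1.6, 1.8, 2, 2.2, 2.4.
r(0.6) ≈ 0.74082, r(0.8) ≈ 0.67032, r(1) ≈ 0.60653, r(1.2) ≈ 0.54881, r(1.4) ≈ 0.49659, r(1.6) ≈ 0.44933, r(1.8) ≈ 0.40657, r(2) ≈ 0.36788, r(2.2) ≈ 0.33287, r(2.4) ≈ 0.30119.
Sum = Δx · [r(0.6) + r(0.8) + r(1) + ...].
Sum ≈ 0.98418.

0.98418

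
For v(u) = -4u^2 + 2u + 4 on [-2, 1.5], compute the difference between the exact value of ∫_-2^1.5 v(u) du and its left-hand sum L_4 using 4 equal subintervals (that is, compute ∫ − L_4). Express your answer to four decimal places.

Exact integral: ∫_-2^1.5 v(u) du ≈ -2.916667.
L_4 = -10.828125.
Error ≈ -2.916667 − (-10.828125) ≈ 7.9115.

7.9115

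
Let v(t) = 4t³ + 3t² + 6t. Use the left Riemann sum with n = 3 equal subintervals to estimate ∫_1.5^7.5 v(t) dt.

2095.5

Δt = (7.5 − 1.5)/3 = 2.
Left endpoints: 1.5, 3.5, 5.5.
v(1.5) = 29.25, v(3.5) = 229.25, v(5.5) = 789.25.
Sum = Δt · [v(1.5) + v(3.5) + v(5.5)].
Sum = 2095.5.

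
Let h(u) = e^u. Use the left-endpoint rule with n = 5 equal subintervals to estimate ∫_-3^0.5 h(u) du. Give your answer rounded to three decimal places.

1.104

Δu = (0.5 − (-3))/5 = 0.7.
Left endpoints: -3, -2.3, -1.6, -0.9, -0.2.
h(-3) ≈ 0.050, h(-2.3) ≈ 0.100, h(-1.6) ≈ 0.202, h(-0.9) ≈ 0.407, h(-0.2) ≈ 0.819.
Sum = Δu · [h(-3) + h(-2.3) + h(-1.6) + h(-0.9) + h(-0.2)].
Sum ≈ 1.104.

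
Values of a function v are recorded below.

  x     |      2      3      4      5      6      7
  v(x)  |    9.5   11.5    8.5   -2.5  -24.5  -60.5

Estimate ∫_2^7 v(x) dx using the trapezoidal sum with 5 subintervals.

Δx = 1.
T_5 = (1/2)·[9.5 + 2·11.5 + 2·8.5 + 2·(-2.5) + 2·(-24.5) + (-60.5)] = -32.5.

-32.5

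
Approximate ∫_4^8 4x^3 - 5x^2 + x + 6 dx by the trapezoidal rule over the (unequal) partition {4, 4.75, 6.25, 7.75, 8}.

Subinterval widths: 0.75, 1.5, 1.5, 0.25.
f(4) = 186, f(4.75) = 326.625, f(6.25) = 793.5, f(7.75) = 1575.375, f(8) = 1742.
On each subinterval the trapezoid contributes (Δx_i/2)·[f(x_{i-1}) + f(x_i)].
Sum = 3223.65625.

3223.65625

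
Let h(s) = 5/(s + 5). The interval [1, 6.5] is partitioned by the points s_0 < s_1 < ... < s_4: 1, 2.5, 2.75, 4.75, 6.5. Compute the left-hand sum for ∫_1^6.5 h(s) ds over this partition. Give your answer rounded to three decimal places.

Subinterval widths: 1.5, 0.25, 2, 1.75.
Left endpoints: 1, 2.5, 2.75, 4.75.
h(1) = 5/6, h(2.5) = 2/3, h(2.75) = 20/31, h(4.75) = 20/39.
Sum = Σ Δs_i · h(s_i).
Sum ≈ 3.604.

3.604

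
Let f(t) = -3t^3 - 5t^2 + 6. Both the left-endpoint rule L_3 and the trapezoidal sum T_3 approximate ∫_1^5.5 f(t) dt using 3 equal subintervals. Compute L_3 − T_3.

481.78125

L_3 = -510.1875.
T_3 = -991.96875.
L_3 − T_3 = 481.78125.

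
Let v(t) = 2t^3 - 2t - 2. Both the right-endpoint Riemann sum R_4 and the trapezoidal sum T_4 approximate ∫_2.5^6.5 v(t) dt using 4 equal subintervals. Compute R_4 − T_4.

R_4 = 1102.
T_4 = 847.
R_4 − T_4 = 255.

255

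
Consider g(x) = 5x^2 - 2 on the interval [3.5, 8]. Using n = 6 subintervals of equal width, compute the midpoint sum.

Δx = (8 − 3.5)/6 = 0.75.
Midpoints: 3.875, 4.625, 5.375, 6.125, 6.875, 7.625.
g(3.875) = 73.078125, g(4.625) = 104.953125, g(5.375) = 142.453125, g(6.125) = 185.578125, g(6.875) = 234.328125, g(7.625) = 288.703125.
Sum = Δx · [g(3.875) + g(4.625) + g(5.375) + ...].
Sum = 771.8203125.

771.8203125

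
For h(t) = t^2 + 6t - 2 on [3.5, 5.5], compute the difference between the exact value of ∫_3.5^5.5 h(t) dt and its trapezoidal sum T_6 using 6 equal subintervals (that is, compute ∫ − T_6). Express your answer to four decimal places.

-0.0370

Exact integral: ∫_3.5^5.5 h(t) dt ≈ 91.166667.
T_6 ≈ 91.203704.
Error ≈ 91.166667 − 91.203704 ≈ -0.0370.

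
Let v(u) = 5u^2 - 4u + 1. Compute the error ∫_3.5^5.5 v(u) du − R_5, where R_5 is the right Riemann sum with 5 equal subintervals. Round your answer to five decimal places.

-16.66667

Exact integral: ∫_3.5^5.5 v(u) du ≈ 171.8333333.
R_5 = 188.5.
Error ≈ 171.8333333 − 188.5 ≈ -16.66667.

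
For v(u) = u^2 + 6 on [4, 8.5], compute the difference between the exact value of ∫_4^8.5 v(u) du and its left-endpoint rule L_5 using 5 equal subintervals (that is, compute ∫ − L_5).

Exact integral: ∫_4^8.5 v(u) du = 210.375.
L_5 = 185.67.
Error = 210.375 − 185.67 = 24.705.

24.705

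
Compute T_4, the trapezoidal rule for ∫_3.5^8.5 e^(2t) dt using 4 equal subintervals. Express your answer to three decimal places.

Δt = (8.5 − 3.5)/4 = 1.25.
f(3.5) ≈ 1096.633, f(4.75) ≈ 13359.727, f(6) ≈ 162754.791, f(7.25) ≈ 1982759.264, f(8.5) ≈ 24154952.754.
T_4 = (Δt/2)·[f(t_0) + 2f(t_1) + 2f(t_2) + 2f(t_3) + f(t_4)].
Sum ≈ 17796123.094.

17796123.094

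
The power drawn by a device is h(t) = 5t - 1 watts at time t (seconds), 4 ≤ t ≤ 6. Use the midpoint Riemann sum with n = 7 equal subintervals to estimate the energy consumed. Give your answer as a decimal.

Δt = (6 − 4)/7 = 2/7.
Midpoints: 29/7, 31/7, 33/7, 5, 37/7, 39/7, 41/7.
h(29/7) = 138/7, h(31/7) = 148/7, h(33/7) = 158/7, h(5) = 24, h(37/7) = 178/7, h(39/7) = 188/7, h(41/7) = 198/7.
Sum = Δt · [h(29/7) + h(31/7) + h(33/7) + ...].
Sum = 48.

48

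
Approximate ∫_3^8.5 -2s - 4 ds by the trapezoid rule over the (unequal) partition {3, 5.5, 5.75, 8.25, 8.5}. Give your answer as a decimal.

-85.25

Subinterval widths: 2.5, 0.25, 2.5, 0.25.
f(3) = -10, f(5.5) = -15, f(5.75) = -15.5, f(8.25) = -20.5, f(8.5) = -21.
On each subinterval the trapezoid contributes (Δs_i/2)·[f(s_{i-1}) + f(s_i)].
Sum = -85.25.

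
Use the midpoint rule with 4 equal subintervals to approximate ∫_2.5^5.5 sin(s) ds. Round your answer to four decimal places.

Δs = (5.5 − 2.5)/4 = 0.75.
Midpoints: 2.875, 3.625, 4.375, 5.125.
f(2.875) ≈ 0.2634, f(3.625) ≈ -0.4648, f(4.375) ≈ -0.9436, f(5.125) ≈ -0.9161.
Sum = Δs · [f(2.875) + f(3.625) + f(4.375) + f(5.125)].
Sum ≈ -1.5458.

-1.5458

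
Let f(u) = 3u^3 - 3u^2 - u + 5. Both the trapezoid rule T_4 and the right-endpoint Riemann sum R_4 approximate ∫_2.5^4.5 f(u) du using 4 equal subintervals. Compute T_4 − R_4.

T_4 = 208.125.
R_4 = 253.75.
T_4 − R_4 = -45.625.

-45.625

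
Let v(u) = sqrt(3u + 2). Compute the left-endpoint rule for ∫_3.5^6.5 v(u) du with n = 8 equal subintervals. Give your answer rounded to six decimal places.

Δu = (6.5 − 3.5)/8 = 0.375.
Left endpoints: 3.5, 3.875, 4.25, 4.625, 5, 5.375, 5.75, 6.125.
v(3.5) ≈ 3.535534, v(3.875) ≈ 3.691206, v(4.25) ≈ 3.840573, v(4.625) ≈ 3.984344, v(5) ≈ 4.123106, v(5.375) ≈ 4.257347, v(5.75) ≈ 4.387482, v(6.125) ≈ 4.513868.
Sum = Δu · [v(3.5) + v(3.875) + v(4.25) + ...].
Sum ≈ 12.125047.

12.125047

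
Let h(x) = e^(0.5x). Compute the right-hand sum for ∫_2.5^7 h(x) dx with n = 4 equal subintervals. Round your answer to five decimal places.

77.46843

Δx = (7 − 2.5)/4 = 1.125.
Right endpoints: 3.625, 4.75, 5.875, 7.
h(3.625) ≈ 6.12574, h(4.75) ≈ 10.75101, h(5.875) ≈ 18.86862, h(7) ≈ 33.11545.
Sum = Δx · [h(3.625) + h(4.75) + h(5.875) + h(7)].
Sum ≈ 77.46843.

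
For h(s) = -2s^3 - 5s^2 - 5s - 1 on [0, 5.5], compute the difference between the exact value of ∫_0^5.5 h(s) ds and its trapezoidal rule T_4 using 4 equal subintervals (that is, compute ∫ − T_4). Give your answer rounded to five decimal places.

Exact integral: ∫_0^5.5 h(s) ds ≈ -815.9479167.
T_4 ≈ -853.2089844.
Error ≈ -815.9479167 − (-853.2089844) ≈ 37.26107.

37.26107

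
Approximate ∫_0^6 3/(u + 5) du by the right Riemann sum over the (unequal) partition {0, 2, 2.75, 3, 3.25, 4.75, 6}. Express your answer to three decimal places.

Subinterval widths: 2, 0.75, 0.25, 0.25, 1.5, 1.25.
Right endpoints: 2, 2.75, 3, 3.25, 4.75, 6.
f(2) = 3/7, f(2.75) = 12/31, f(3) = 0.375, f(3.25) = 4/11, f(4.75) = 4/13, f(6) = 3/11.
Sum = Σ Δu_i · f(u_i).
Sum ≈ 2.135.

2.135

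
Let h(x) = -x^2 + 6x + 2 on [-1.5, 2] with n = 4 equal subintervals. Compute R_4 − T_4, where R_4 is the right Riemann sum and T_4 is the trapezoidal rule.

R_4 = 16.43359375.
T_4 = 8.01171875.
R_4 − T_4 = 8.421875.

8.421875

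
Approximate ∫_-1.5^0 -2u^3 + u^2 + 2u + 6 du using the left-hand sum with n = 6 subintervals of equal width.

11.2421875

Δu = (0 − (-1.5))/6 = 0.25.
Left endpoints: -1.5, -1.25, -1, -0.75, -0.5, -0.25.
f(-1.5) = 12, f(-1.25) = 8.96875, f(-1) = 7, f(-0.75) = 5.90625, f(-0.5) = 5.5, f(-0.25) = 5.59375.
Sum = Δu · [f(-1.5) + f(-1.25) + f(-1) + ...].
Sum = 11.2421875.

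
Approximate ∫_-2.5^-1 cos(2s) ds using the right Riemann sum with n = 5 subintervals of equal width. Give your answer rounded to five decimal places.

-1.01089

Δs = (-1 − (-2.5))/5 = 0.3.
Right endpoints: -2.2, -1.9, -1.6, -1.3, -1.
f(-2.2) ≈ -0.30733, f(-1.9) ≈ -0.79097, f(-1.6) ≈ -0.99829, f(-1.3) ≈ -0.85689, f(-1) ≈ -0.41615.
Sum = Δs · [f(-2.2) + f(-1.9) + f(-1.6) + f(-1.3) + f(-1)].
Sum ≈ -1.01089.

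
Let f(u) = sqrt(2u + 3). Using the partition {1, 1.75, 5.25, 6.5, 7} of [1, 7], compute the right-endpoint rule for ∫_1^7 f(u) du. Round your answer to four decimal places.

Subinterval widths: 0.75, 3.5, 1.25, 0.5.
Right endpoints: 1.75, 5.25, 6.5, 7.
f(1.75) ≈ 2.5495, f(5.25) ≈ 3.6742, f(6.5) ≈ 4.0000, f(7) ≈ 4.1231.
Sum = Σ Δu_i · f(u_i).
Sum ≈ 21.8335.

21.8335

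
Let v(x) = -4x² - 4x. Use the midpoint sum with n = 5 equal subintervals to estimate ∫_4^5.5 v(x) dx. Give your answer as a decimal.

Δx = (5.5 − 4)/5 = 0.3.
Midpoints: 4.15, 4.45, 4.75, 5.05, 5.35.
v(4.15) = -85.49, v(4.45) = -97.01, v(4.75) = -109.25, v(5.05) = -122.21, v(5.35) = -135.89.
Sum = Δx · [v(4.15) + v(4.45) + v(4.75) + v(5.05) + v(5.35)].
Sum = -164.955.

-164.955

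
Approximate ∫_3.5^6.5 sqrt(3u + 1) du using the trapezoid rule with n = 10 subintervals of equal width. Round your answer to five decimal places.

Δu = (6.5 − 3.5)/10 = 0.3.
f(3.5) ≈ 3.39116, f(3.8) ≈ 3.52136, f(4.1) ≈ 3.64692, f(4.4) ≈ 3.76829, f(4.7) ≈ 3.88587, f(5) ≈ 4.00000, f(5.3) ≈ 4.11096, f(5.6) ≈ 4.21900, f(5.9) ≈ 4.32435, f(6.2) ≈ 4.42719, f(6.5) ≈ 4.52769.
T_10 = (Δu/2)·[f(u_0) + 2f(u_1) + ... + 2f(u_{9}) + f(u_10)].
Sum ≈ 11.95901.

11.95901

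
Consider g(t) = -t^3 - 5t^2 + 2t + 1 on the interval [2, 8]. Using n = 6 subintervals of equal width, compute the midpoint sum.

Δt = (8 − 2)/6 = 1.
Midpoints: 2.5, 3.5, 4.5, 5.5, 6.5, 7.5.
g(2.5) = -40.875, g(3.5) = -96.125, g(4.5) = -182.375, g(5.5) = -305.625, g(6.5) = -471.875, g(7.5) = -687.125.
Sum = Δt · [g(2.5) + g(3.5) + g(4.5) + ...].
Sum = -1784.

-1784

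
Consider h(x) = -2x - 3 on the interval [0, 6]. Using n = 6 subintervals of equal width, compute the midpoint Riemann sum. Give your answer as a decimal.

Δx = (6 − 0)/6 = 1.
Midpoints: 0.5, 1.5, 2.5, 3.5, 4.5, 5.5.
h(0.5) = -4, h(1.5) = -6, h(2.5) = -8, h(3.5) = -10, h(4.5) = -12, h(5.5) = -14.
Sum = Δx · [h(0.5) + h(1.5) + h(2.5) + ...].
Sum = -54.

-54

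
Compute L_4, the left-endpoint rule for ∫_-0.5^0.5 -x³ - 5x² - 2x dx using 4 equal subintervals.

-0.1875

Δx = (0.5 − (-0.5))/4 = 0.25.
Left endpoints: -0.5, -0.25, 0, 0.25.
f(-0.5) = -0.125, f(-0.25) = 0.203125, f(0) = 0, f(0.25) = -0.828125.
Sum = Δx · [f(-0.5) + f(-0.25) + f(0) + f(0.25)].
Sum = -0.1875.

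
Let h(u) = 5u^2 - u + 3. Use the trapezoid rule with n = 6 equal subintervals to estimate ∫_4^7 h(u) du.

458.125

Δu = (7 − 4)/6 = 0.5.
h(4) = 79, h(4.5) = 99.75, h(5) = 123, h(5.5) = 148.75, h(6) = 177, h(6.5) = 207.75, h(7) = 241.
T_6 = (Δu/2)·[h(u_0) + 2h(u_1) + ... + 2h(u_{5}) + h(u_6)].
Sum = 458.125.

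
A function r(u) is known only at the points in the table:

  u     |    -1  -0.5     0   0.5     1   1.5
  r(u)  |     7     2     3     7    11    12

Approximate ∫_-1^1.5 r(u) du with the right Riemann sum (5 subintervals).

17.5

Δu = 0.5.
Sum = 0.5·[2 + 3 + 7 + 11 + 12] = 17.5.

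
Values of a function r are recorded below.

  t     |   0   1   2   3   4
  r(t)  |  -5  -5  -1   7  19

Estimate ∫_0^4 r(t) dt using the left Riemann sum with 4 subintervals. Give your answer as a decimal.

-4

Δt = 1.
Sum = 1·[(-5) + (-5) + (-1) + 7] = -4.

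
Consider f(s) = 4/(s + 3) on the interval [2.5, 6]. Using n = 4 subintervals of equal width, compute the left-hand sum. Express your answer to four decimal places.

2.0989

Δs = (6 − 2.5)/4 = 0.875.
Left endpoints: 2.5, 3.375, 4.25, 5.125.
f(2.5) = 8/11, f(3.375) = 32/51, f(4.25) = 16/29, f(5.125) = 32/65.
Sum = Δs · [f(2.5) + f(3.375) + f(4.25) + f(5.125)].
Sum ≈ 2.0989.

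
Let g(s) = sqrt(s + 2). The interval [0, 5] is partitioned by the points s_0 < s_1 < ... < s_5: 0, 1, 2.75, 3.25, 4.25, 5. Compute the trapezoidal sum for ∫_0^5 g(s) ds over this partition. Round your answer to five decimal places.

Subinterval widths: 1, 1.75, 0.5, 1, 0.75.
g(0) ≈ 1.41421, g(1) ≈ 1.73205, g(2.75) ≈ 2.17945, g(3.25) ≈ 2.29129, g(4.25) ≈ 2.50000, g(5) ≈ 2.64575.
On each subinterval the trapezoid contributes (Δs_i/2)·[g(s_{i-1}) + g(s_i)].
Sum ≈ 10.43868.

10.43868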